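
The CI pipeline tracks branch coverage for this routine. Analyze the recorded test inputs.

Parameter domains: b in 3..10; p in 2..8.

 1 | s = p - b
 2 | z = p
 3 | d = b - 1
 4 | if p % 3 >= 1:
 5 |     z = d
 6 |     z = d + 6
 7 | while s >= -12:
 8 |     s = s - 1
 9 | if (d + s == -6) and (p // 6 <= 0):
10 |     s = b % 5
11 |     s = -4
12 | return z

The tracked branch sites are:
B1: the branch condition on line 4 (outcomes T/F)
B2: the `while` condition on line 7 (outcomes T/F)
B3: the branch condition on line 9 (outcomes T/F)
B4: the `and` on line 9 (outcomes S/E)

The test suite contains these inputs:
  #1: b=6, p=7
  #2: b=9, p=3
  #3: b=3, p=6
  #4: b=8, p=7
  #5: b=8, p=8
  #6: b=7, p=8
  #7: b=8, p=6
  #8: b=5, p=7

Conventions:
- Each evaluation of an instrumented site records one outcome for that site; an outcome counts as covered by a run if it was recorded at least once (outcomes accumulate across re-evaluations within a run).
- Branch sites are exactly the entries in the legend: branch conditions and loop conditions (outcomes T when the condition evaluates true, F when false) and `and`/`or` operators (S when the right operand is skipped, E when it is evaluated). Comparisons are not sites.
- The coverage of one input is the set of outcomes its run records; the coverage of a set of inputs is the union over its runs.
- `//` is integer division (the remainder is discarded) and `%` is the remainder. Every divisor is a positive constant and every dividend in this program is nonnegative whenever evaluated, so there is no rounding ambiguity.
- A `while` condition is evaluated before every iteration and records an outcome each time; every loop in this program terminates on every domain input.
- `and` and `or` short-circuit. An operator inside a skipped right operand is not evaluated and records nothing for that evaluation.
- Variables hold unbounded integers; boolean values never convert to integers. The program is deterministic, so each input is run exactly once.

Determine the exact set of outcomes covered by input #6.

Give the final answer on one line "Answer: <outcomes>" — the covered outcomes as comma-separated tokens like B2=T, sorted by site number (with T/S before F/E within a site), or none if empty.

Tracing the run of input #6 (b=7, p=8):
  B1->T, B2->T, B2->T, B2->T, B2->T, B2->T, B2->T, B2->T, B2->T, B2->T
  B2->T, B2->T, B2->T, B2->T, B2->T, B2->F, B4->S, B3->F
as a set, this run covers: B1=T, B2=T, B2=F, B3=F, B4=S

Answer: B1=T, B2=T, B2=F, B3=F, B4=S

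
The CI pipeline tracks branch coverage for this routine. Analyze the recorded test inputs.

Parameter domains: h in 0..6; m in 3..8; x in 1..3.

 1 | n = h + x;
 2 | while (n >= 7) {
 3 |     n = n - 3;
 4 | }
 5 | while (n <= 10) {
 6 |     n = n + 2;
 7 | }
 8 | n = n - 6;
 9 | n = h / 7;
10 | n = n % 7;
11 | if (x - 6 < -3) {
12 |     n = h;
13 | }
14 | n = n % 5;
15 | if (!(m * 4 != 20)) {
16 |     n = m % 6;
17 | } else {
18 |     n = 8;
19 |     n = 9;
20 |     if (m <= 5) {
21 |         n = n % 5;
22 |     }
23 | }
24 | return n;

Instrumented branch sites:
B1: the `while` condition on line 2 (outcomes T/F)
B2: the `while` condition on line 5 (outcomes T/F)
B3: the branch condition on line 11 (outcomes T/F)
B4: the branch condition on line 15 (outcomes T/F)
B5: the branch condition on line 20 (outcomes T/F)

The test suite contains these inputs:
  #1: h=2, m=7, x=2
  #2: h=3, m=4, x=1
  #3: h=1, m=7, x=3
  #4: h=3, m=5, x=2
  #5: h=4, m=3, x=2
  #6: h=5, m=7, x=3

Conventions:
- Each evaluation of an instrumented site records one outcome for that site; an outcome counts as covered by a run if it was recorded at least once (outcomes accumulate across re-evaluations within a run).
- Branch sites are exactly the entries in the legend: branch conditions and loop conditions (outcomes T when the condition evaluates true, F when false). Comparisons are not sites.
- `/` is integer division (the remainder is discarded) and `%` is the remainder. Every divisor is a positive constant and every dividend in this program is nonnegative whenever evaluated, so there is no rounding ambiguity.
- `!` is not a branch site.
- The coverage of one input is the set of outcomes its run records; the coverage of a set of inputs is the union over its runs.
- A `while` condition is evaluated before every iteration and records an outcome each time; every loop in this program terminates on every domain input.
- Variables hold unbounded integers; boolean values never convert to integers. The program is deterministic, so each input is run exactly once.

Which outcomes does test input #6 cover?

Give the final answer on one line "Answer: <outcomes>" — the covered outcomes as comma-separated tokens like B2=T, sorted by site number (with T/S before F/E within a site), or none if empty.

Running input #6 (h=5, m=7, x=3), event by event:
  B1->T, B1->F, B2->T, B2->T, B2->T, B2->F, B3->F, B4->F, B5->F
deduplicating events, the covered set is: B1=T, B1=F, B2=T, B2=F, B3=F, B4=F, B5=F

Answer: B1=T, B1=F, B2=T, B2=F, B3=F, B4=F, B5=F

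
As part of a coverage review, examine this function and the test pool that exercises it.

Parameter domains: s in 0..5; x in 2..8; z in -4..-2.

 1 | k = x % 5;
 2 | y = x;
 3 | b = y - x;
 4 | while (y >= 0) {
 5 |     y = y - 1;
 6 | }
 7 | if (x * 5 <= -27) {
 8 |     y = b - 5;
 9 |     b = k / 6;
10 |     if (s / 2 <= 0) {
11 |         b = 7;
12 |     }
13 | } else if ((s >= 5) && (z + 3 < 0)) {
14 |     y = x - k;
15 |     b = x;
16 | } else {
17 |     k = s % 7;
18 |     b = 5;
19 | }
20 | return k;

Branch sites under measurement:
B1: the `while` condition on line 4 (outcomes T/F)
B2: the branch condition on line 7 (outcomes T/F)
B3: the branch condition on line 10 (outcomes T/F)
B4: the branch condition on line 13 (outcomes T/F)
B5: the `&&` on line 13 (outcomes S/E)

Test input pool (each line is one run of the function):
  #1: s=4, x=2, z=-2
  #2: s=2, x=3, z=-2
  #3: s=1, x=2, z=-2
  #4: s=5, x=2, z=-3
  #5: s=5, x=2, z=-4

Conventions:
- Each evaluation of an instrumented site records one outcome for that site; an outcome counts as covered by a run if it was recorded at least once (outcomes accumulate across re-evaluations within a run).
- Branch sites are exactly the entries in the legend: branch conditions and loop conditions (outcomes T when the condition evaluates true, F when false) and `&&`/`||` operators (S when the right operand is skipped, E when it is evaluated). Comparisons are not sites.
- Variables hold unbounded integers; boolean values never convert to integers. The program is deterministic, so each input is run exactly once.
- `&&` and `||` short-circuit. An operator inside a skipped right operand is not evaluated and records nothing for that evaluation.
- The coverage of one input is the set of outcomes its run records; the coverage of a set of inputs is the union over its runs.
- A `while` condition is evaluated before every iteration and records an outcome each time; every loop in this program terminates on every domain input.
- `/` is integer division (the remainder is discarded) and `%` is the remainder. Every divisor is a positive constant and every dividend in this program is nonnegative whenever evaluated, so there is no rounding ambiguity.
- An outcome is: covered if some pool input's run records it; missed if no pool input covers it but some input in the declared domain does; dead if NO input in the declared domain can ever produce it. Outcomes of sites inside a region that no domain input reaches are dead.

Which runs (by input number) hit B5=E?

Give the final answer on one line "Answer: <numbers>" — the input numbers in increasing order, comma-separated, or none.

input #1 (s=4, x=2, z=-2): misses B5=E
input #2 (s=2, x=3, z=-2): misses B5=E
input #3 (s=1, x=2, z=-2): misses B5=E
input #4 (s=5, x=2, z=-3): covers B5=E
input #5 (s=5, x=2, z=-4): covers B5=E

Answer: 4, 5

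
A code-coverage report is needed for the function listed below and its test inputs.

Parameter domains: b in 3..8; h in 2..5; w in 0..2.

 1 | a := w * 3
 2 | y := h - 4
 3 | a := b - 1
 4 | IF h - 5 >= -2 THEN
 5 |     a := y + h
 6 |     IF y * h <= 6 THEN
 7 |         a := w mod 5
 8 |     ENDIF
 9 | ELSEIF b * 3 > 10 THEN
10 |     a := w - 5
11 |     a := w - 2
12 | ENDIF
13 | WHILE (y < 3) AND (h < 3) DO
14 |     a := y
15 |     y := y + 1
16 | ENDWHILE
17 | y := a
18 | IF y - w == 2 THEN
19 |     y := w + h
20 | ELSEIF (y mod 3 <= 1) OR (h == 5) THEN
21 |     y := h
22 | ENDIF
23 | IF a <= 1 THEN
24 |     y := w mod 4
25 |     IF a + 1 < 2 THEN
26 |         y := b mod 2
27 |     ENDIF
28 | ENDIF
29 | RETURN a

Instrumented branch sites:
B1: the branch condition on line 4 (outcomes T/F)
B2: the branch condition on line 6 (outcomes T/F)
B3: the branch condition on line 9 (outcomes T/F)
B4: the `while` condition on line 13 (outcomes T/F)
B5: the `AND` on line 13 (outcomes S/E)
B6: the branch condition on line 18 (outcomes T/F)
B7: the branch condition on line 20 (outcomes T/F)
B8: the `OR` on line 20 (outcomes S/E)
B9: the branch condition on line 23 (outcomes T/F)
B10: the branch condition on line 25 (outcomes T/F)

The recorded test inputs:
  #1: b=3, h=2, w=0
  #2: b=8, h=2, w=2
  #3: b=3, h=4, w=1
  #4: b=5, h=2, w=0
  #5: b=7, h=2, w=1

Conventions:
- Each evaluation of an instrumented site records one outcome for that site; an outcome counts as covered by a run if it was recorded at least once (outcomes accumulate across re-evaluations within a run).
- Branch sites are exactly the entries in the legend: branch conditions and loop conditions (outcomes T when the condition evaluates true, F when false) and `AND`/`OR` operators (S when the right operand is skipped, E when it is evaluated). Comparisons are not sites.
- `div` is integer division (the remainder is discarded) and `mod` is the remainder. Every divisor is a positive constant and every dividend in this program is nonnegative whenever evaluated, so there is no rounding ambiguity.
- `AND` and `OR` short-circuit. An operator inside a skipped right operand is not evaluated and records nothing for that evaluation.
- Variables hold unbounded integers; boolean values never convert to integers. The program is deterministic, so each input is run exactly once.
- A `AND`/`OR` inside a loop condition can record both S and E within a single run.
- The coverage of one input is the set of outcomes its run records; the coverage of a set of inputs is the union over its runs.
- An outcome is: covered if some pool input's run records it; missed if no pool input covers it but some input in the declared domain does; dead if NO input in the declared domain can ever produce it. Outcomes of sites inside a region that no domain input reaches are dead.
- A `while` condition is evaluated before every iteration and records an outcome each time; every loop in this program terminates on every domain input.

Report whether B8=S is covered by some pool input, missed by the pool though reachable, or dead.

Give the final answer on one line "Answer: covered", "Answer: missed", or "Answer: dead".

B8=S is recorded by pool input(s) 3 -> covered

Answer: covered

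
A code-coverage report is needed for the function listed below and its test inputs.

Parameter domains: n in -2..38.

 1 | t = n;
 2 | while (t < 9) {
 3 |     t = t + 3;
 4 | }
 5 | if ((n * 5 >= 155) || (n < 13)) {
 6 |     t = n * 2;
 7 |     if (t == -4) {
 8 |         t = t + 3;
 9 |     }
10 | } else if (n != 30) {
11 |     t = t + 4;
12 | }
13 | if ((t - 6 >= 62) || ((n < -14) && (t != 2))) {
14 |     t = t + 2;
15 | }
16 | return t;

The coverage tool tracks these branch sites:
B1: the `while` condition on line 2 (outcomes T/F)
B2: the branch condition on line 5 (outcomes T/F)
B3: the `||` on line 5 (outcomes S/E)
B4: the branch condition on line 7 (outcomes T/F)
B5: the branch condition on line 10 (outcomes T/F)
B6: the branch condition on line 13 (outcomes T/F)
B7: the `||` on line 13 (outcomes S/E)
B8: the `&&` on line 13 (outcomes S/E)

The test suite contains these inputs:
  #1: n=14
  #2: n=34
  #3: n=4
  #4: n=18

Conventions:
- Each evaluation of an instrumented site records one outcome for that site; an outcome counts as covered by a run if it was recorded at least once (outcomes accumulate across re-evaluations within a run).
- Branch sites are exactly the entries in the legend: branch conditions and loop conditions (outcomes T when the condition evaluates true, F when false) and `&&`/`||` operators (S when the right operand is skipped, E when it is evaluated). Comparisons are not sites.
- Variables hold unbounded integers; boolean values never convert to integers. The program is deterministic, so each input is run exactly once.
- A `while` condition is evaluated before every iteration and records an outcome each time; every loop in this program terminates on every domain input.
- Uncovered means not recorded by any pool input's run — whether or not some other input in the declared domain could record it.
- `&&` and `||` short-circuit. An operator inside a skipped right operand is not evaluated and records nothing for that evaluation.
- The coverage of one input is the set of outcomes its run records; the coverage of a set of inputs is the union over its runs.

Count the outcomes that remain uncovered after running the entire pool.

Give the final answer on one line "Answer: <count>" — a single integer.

input #1 (n=14): events B1->F, B3->E, B2->F, B5->T, B7->E, B8->S, B6->F; covers B1=F, B2=F, B3=E, B5=T, B6=F, B7=E, B8=S
input #2 (n=34): events B1->F, B3->S, B2->T, B4->F, B7->S, B6->T; covers B1=F, B2=T, B3=S, B4=F, B6=T, B7=S
input #3 (n=4): events B1->T, B1->T, B1->F, B3->E, B2->T, B4->F, B7->E, B8->S, B6->F; covers B1=T, B1=F, B2=T, B3=E, B4=F, B6=F, B7=E, B8=S
input #4 (n=18): events B1->F, B3->E, B2->F, B5->T, B7->E, B8->S, B6->F; covers B1=F, B2=F, B3=E, B5=T, B6=F, B7=E, B8=S
union over the pool: B1=T, B1=F, B2=T, B2=F, B3=S, B3=E, B4=F, B5=T, B6=T, B6=F, B7=S, B7=E, B8=S
uncovered (3 of 16): B4=T, B5=F, B8=E

Answer: 3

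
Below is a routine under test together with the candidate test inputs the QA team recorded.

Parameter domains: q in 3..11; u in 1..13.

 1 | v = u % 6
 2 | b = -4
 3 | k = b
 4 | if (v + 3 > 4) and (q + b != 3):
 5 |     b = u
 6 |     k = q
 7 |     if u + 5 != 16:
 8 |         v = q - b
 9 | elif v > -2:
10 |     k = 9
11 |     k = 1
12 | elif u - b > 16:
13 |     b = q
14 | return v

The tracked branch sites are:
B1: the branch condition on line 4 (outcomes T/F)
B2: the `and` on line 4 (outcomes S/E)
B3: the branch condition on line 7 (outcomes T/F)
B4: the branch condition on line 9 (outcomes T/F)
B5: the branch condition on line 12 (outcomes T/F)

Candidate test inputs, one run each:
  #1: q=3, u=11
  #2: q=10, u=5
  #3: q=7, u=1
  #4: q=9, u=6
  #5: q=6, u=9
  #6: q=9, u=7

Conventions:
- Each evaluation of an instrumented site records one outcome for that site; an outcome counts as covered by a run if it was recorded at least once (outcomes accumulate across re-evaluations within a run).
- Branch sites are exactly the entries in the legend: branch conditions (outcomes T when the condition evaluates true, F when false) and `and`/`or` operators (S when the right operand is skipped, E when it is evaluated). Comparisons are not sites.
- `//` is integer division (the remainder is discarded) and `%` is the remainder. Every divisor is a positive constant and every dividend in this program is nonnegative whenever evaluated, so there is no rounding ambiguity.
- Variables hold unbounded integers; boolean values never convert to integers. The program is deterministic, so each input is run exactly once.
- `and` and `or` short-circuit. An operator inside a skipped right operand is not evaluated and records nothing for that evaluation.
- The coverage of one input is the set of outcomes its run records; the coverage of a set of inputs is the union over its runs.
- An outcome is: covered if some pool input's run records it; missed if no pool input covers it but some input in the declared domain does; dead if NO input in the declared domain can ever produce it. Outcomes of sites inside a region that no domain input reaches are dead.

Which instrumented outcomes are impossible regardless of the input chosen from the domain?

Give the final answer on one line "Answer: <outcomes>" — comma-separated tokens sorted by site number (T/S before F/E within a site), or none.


checking every outcome against all 117 domain inputs:
  B4=F: no domain input ever produces it -> dead
  B5=T: no domain input ever produces it -> dead
  B5=F: no domain input ever produces it -> dead
  reachable outcomes have witnesses, e.g. B1=T (e.g. q=3, u=2), B1=F (e.g. q=3, u=1), B2=S (e.g. q=3, u=1), B2=E (e.g. q=3, u=2)
Answer: B4=F, B5=T, B5=F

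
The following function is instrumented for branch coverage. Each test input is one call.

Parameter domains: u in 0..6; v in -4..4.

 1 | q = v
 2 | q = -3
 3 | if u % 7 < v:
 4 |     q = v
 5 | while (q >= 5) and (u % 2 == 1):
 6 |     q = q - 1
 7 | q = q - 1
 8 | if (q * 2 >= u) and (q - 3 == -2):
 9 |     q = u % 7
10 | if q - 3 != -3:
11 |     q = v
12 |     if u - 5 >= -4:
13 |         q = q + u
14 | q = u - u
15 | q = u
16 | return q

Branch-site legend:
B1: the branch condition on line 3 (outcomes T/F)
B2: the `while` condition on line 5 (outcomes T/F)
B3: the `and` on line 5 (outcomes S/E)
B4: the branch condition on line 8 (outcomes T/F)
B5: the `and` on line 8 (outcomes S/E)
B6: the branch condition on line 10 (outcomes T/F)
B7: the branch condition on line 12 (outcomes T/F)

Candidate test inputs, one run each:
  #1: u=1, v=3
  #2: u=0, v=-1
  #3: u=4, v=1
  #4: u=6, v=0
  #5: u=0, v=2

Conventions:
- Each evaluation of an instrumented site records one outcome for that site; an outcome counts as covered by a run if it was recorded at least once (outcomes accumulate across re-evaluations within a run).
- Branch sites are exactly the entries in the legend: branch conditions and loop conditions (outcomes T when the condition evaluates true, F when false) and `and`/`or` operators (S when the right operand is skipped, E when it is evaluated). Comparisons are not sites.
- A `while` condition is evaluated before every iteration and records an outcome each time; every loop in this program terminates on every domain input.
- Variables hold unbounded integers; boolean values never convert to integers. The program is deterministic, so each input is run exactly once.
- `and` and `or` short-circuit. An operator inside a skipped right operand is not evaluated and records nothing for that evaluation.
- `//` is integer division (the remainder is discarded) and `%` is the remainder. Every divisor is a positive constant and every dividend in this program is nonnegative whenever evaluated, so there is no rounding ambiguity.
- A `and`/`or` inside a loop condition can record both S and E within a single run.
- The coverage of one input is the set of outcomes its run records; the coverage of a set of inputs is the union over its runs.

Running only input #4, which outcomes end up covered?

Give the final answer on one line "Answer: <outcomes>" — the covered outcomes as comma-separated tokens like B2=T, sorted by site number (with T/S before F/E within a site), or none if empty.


Event log for input #4 (u=6, v=0):
  B1->F, B3->S, B2->F, B5->S, B4->F, B6->T, B7->T
deduplicating events, the covered set is: B1=F, B2=F, B3=S, B4=F, B5=S, B6=T, B7=T
Answer: B1=F, B2=F, B3=S, B4=F, B5=S, B6=T, B7=T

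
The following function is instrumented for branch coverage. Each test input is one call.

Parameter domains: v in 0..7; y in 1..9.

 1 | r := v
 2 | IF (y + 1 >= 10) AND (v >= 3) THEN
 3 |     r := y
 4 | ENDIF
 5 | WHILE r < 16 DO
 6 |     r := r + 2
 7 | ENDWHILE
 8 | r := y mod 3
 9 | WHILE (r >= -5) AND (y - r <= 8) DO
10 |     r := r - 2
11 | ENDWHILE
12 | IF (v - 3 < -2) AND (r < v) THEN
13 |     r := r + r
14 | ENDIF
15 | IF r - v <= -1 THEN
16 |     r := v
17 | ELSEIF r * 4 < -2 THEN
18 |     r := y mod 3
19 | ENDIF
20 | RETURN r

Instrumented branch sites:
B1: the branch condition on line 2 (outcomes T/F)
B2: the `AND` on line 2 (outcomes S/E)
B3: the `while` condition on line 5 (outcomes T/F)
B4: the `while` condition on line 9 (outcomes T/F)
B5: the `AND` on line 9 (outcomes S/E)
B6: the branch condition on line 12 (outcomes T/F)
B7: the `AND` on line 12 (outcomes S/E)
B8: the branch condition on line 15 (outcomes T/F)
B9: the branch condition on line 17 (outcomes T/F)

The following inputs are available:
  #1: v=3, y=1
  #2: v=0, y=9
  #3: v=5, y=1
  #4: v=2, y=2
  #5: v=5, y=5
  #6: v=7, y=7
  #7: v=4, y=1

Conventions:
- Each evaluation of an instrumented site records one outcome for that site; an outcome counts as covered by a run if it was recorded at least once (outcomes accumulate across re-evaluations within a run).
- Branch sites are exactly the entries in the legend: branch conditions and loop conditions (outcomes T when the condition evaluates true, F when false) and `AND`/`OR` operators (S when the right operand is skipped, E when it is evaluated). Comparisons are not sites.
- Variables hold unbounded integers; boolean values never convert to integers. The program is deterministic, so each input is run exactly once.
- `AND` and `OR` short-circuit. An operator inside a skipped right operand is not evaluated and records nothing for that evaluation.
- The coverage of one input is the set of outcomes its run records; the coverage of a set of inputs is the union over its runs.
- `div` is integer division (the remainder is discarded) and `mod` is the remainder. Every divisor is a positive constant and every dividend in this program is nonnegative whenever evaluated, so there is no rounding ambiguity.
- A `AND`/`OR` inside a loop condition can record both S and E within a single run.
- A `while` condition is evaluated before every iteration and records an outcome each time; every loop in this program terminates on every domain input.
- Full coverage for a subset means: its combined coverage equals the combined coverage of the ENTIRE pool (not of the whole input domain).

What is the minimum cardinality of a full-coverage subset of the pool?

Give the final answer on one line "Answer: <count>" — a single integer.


input #1, v=3, y=1: events B2->S, B1->F, B3->T, B3->T, B3->T, B3->T, B3->T, B3->T, B3->T, B3->F, B5->E, B4->T, B5->E, B4->T, ...; outcomes B1=F, B2=S, B3=T, B3=F, B4=T, B4=F, B5=S, B5=E, B6=F, B7=S, B8=T
input #2, v=0, y=9: events B2->E, B1->F, B3->T, B3->T, B3->T, B3->T, B3->T, B3->T, B3->T, B3->T, B3->F, B5->E, B4->F, B7->E, ...; outcomes B1=F, B2=E, B3=T, B3=F, B4=F, B5=E, B6=F, B7=E, B8=F, B9=F
input #3, v=5, y=1: events B2->S, B1->F, B3->T, B3->T, B3->T, B3->T, B3->T, B3->T, B3->F, B5->E, B4->T, B5->E, B4->T, B5->E, ...; outcomes B1=F, B2=S, B3=T, B3=F, B4=T, B4=F, B5=S, B5=E, B6=F, B7=S, B8=T
input #4, v=2, y=2: events B2->S, B1->F, B3->T, B3->T, B3->T, B3->T, B3->T, B3->T, B3->T, B3->F, B5->E, B4->T, B5->E, B4->T, ...; outcomes B1=F, B2=S, B3=T, B3=F, B4=T, B4=F, B5=S, B5=E, B6=F, B7=S, B8=T
input #5, v=5, y=5: events B2->S, B1->F, B3->T, B3->T, B3->T, B3->T, B3->T, B3->T, B3->F, B5->E, B4->T, B5->E, B4->T, B5->E, ...; outcomes B1=F, B2=S, B3=T, B3=F, B4=T, B4=F, B5=E, B6=F, B7=S, B8=T
input #6, v=7, y=7: events B2->S, B1->F, B3->T, B3->T, B3->T, B3->T, B3->T, B3->F, B5->E, B4->T, B5->E, B4->T, B5->E, B4->F, ...; outcomes B1=F, B2=S, B3=T, B3=F, B4=T, B4=F, B5=E, B6=F, B7=S, B8=T
input #7, v=4, y=1: events B2->S, B1->F, B3->T, B3->T, B3->T, B3->T, B3->T, B3->T, B3->F, B5->E, B4->T, B5->E, B4->T, B5->E, ...; outcomes B1=F, B2=S, B3=T, B3=F, B4=T, B4=F, B5=S, B5=E, B6=F, B7=S, B8=T
the full pool covers 15 outcomes: B1=F, B2=S, B2=E, B3=T, B3=F, B4=T, B4=F, B5=S, B5=E, B6=F, B7=S, B7=E, B8=T, B8=F, B9=F
no size-1 subset reaches all 15 outcomes (best union: 11/15)
size 2: inputs {1, 2} cover all 15 outcomes, and no lexicographically smaller subset of this size does
Answer: 2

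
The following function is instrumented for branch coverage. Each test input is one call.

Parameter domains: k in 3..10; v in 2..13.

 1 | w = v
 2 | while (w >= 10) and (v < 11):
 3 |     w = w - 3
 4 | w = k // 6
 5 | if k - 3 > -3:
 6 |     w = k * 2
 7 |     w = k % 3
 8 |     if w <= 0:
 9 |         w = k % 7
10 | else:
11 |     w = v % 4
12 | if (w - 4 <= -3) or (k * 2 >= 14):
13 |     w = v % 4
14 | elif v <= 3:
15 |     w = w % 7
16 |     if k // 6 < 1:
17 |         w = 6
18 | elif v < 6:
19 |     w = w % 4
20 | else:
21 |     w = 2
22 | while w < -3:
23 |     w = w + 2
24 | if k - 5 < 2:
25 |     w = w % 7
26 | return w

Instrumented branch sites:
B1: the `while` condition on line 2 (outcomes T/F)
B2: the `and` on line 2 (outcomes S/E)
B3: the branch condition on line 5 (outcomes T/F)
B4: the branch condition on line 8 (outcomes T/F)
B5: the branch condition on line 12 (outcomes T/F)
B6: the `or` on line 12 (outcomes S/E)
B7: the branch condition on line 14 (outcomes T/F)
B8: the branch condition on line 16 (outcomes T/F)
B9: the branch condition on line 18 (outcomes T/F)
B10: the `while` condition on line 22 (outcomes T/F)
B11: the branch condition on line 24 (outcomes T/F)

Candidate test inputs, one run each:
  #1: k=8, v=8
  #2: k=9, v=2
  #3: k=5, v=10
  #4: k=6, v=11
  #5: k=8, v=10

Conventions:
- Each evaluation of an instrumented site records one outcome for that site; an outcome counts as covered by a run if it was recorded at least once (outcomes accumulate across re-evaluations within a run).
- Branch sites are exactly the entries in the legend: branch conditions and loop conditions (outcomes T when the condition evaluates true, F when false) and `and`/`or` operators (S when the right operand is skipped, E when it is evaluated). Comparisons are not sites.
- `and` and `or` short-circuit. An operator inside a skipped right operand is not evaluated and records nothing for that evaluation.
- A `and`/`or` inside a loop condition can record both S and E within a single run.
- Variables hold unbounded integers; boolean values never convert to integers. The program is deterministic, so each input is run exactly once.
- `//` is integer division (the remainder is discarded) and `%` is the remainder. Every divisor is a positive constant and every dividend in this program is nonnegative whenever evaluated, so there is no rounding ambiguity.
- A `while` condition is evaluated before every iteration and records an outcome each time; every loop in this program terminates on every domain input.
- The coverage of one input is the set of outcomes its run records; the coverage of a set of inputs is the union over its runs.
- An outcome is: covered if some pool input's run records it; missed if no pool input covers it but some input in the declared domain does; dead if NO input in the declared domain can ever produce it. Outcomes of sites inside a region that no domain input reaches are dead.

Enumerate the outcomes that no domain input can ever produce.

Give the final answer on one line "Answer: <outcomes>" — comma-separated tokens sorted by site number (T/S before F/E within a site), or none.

checking every outcome against all 96 domain inputs:
  B3=F: never recorded by any domain input -> dead
  B10=T: never recorded by any domain input -> dead
  reachable outcomes have witnesses, e.g. B1=T (e.g. k=3, v=10), B1=F (e.g. k=3, v=2), B2=S (e.g. k=3, v=2), B2=E (e.g. k=3, v=10)

Answer: B3=F, B10=T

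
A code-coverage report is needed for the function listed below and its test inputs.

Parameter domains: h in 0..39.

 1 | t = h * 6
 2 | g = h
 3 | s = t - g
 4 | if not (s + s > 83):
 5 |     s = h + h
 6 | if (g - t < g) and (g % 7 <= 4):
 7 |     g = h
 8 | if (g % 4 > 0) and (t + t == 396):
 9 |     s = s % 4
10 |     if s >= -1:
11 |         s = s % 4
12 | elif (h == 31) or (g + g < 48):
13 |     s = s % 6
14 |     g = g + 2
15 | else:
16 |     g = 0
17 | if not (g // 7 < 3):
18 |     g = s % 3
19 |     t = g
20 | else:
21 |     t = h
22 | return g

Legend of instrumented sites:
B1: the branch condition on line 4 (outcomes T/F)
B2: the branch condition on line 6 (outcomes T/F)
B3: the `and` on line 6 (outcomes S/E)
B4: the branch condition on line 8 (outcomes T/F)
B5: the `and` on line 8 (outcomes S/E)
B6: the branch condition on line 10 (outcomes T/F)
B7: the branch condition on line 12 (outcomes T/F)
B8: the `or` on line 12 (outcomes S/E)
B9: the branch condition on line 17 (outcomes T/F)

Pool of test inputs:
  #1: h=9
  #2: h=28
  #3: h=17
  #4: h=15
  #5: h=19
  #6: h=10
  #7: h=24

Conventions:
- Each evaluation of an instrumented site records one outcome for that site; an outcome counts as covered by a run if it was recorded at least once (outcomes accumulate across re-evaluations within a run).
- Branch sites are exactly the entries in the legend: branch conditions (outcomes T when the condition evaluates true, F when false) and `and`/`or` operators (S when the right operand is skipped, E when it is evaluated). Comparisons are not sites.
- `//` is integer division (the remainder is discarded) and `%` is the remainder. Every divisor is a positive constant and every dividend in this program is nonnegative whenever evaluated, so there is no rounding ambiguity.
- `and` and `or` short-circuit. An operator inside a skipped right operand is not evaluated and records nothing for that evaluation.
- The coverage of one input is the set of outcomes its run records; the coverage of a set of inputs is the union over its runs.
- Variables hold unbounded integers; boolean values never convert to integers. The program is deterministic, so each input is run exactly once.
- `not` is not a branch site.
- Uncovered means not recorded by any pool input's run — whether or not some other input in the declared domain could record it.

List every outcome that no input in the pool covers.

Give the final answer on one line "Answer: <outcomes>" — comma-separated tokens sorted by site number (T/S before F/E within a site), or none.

test 1 (h=9) fires B1->F, B3->E, B2->T, B5->E, B4->F, B8->E, B7->T, B9->F; hits B1=F, B2=T, B3=E, B4=F, B5=E, B7=T, B8=E, B9=F
test 2 (h=28) fires B1->F, B3->E, B2->T, B5->S, B4->F, B8->E, B7->F, B9->F; hits B1=F, B2=T, B3=E, B4=F, B5=S, B7=F, B8=E, B9=F
test 3 (h=17) fires B1->F, B3->E, B2->T, B5->E, B4->F, B8->E, B7->T, B9->F; hits B1=F, B2=T, B3=E, B4=F, B5=E, B7=T, B8=E, B9=F
test 4 (h=15) fires B1->F, B3->E, B2->T, B5->E, B4->F, B8->E, B7->T, B9->F; hits B1=F, B2=T, B3=E, B4=F, B5=E, B7=T, B8=E, B9=F
test 5 (h=19) fires B1->F, B3->E, B2->F, B5->E, B4->F, B8->E, B7->T, B9->T; hits B1=F, B2=F, B3=E, B4=F, B5=E, B7=T, B8=E, B9=T
test 6 (h=10) fires B1->F, B3->E, B2->T, B5->E, B4->F, B8->E, B7->T, B9->F; hits B1=F, B2=T, B3=E, B4=F, B5=E, B7=T, B8=E, B9=F
test 7 (h=24) fires B1->F, B3->E, B2->T, B5->S, B4->F, B8->E, B7->F, B9->F; hits B1=F, B2=T, B3=E, B4=F, B5=S, B7=F, B8=E, B9=F
union over the pool: B1=F, B2=T, B2=F, B3=E, B4=F, B5=S, B5=E, B7=T, B7=F, B8=E, B9=T, B9=F
uncovered (6 of 18): B1=T, B3=S, B4=T, B6=T, B6=F, B8=S

Answer: B1=T, B3=S, B4=T, B6=T, B6=F, B8=S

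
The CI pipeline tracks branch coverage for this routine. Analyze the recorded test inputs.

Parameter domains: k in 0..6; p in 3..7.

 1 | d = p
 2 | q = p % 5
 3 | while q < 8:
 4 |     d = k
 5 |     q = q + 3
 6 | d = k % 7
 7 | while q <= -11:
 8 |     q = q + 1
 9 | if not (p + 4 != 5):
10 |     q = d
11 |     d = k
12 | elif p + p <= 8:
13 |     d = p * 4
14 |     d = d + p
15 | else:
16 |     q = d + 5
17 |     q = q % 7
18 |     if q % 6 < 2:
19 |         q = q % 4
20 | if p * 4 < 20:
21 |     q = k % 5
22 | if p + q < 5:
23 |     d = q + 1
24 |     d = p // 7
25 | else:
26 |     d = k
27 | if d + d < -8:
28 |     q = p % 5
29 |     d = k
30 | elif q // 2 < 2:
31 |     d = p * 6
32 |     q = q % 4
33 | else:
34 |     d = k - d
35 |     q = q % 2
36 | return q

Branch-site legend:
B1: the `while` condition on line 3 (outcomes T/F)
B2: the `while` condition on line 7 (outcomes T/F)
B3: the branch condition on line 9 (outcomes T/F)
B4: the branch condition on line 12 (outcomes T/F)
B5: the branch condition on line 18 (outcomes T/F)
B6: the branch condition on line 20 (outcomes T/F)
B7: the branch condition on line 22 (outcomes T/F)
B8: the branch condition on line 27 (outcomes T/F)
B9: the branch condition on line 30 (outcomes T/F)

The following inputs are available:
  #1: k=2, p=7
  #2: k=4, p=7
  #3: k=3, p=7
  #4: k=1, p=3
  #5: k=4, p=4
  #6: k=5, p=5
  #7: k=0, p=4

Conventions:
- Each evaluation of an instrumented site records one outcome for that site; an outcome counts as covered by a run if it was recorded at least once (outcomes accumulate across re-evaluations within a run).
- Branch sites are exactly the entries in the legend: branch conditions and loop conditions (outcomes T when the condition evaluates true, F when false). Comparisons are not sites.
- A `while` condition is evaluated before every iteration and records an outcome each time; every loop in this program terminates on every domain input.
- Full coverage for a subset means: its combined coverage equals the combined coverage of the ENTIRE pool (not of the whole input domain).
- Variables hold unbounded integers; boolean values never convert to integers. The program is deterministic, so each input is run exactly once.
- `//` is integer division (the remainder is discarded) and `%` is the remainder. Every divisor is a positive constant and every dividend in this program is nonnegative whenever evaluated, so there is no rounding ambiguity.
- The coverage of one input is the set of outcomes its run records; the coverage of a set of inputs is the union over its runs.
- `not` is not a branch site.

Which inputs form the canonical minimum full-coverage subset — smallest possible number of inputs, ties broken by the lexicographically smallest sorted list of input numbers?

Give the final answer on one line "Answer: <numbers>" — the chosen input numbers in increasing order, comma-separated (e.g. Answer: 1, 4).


run #1 (k=2, p=7) runs B1->T, B1->T, B1->F, B2->F, B3->F, B4->F, B5->T, B6->F, B7->F, B8->F, B9->T; records B1=T, B1=F, B2=F, B3=F, B4=F, B5=T, B6=F, B7=F, B8=F, B9=T
run #2 (k=4, p=7) runs B1->T, B1->T, B1->F, B2->F, B3->F, B4->F, B5->F, B6->F, B7->F, B8->F, B9->T; records B1=T, B1=F, B2=F, B3=F, B4=F, B5=F, B6=F, B7=F, B8=F, B9=T
run #3 (k=3, p=7) runs B1->T, B1->T, B1->F, B2->F, B3->F, B4->F, B5->T, B6->F, B7->F, B8->F, B9->T; records B1=T, B1=F, B2=F, B3=F, B4=F, B5=T, B6=F, B7=F, B8=F, B9=T
run #4 (k=1, p=3) runs B1->T, B1->T, B1->F, B2->F, B3->F, B4->T, B6->T, B7->T, B8->F, B9->T; records B1=T, B1=F, B2=F, B3=F, B4=T, B6=T, B7=T, B8=F, B9=T
run #5 (k=4, p=4) runs B1->T, B1->T, B1->F, B2->F, B3->F, B4->T, B6->T, B7->F, B8->F, B9->F; records B1=T, B1=F, B2=F, B3=F, B4=T, B6=T, B7=F, B8=F, B9=F
run #6 (k=5, p=5) runs B1->T, B1->T, B1->T, B1->F, B2->F, B3->F, B4->F, B5->F, B6->F, B7->F, B8->F, B9->T; records B1=T, B1=F, B2=F, B3=F, B4=F, B5=F, B6=F, B7=F, B8=F, B9=T
run #7 (k=0, p=4) runs B1->T, B1->T, B1->F, B2->F, B3->F, B4->T, B6->T, B7->T, B8->F, B9->T; records B1=T, B1=F, B2=F, B3=F, B4=T, B6=T, B7=T, B8=F, B9=T
together the pool reaches 15 outcomes: B1=T, B1=F, B2=F, B3=F, B4=T, B4=F, B5=T, B5=F, B6=T, B6=F, B7=T, B7=F, B8=F, B9=T, B9=F
checked all size-1 subsets: none covers 15 outcomes (max 10/15)
checked all size-2 subsets: none covers 15 outcomes (max 13/15)
checked all size-3 subsets: none covers 15 outcomes (max 14/15)
size 4: inputs {1, 2, 4, 5} cover all 15 outcomes, and no lexicographically smaller subset of this size does
Answer: 1, 2, 4, 5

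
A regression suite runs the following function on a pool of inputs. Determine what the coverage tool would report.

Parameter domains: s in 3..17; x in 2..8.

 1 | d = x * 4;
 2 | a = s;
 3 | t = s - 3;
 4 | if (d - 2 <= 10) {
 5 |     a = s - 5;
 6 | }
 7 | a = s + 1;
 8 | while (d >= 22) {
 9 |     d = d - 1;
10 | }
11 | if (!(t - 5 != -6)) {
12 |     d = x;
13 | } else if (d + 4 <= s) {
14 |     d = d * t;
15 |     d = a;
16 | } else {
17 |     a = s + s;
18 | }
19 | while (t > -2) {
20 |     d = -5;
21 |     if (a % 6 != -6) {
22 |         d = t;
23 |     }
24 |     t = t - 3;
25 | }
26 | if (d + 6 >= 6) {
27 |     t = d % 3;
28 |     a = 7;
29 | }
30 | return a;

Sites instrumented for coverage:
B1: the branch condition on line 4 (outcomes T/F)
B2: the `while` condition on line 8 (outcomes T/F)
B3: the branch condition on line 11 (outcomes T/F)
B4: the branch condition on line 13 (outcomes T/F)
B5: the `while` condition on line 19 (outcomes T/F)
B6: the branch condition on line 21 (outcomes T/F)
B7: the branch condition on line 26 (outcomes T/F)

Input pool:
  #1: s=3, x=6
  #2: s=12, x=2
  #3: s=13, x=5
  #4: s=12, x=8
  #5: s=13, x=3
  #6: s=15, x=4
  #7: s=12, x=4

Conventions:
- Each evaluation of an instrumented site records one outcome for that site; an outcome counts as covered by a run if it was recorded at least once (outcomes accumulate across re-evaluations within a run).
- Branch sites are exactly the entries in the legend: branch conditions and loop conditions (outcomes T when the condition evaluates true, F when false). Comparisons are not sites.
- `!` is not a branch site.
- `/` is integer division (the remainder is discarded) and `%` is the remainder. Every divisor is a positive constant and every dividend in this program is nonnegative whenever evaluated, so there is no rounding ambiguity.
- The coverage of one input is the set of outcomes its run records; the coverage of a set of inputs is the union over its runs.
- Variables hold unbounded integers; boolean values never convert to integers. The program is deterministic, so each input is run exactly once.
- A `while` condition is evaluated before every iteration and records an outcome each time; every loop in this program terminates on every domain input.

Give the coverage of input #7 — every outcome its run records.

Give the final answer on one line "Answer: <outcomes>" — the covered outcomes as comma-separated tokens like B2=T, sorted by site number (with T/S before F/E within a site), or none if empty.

Simulating input #7 (s=12, x=4) step by step:
  B1->F, B2->F, B3->F, B4->F, B5->T, B6->T, B5->T, B6->T, B5->T, B6->T
  B5->T, B6->T, B5->F, B7->T
deduplicating events, the covered set is: B1=F, B2=F, B3=F, B4=F, B5=T, B5=F, B6=T, B7=T

Answer: B1=F, B2=F, B3=F, B4=F, B5=T, B5=F, B6=T, B7=T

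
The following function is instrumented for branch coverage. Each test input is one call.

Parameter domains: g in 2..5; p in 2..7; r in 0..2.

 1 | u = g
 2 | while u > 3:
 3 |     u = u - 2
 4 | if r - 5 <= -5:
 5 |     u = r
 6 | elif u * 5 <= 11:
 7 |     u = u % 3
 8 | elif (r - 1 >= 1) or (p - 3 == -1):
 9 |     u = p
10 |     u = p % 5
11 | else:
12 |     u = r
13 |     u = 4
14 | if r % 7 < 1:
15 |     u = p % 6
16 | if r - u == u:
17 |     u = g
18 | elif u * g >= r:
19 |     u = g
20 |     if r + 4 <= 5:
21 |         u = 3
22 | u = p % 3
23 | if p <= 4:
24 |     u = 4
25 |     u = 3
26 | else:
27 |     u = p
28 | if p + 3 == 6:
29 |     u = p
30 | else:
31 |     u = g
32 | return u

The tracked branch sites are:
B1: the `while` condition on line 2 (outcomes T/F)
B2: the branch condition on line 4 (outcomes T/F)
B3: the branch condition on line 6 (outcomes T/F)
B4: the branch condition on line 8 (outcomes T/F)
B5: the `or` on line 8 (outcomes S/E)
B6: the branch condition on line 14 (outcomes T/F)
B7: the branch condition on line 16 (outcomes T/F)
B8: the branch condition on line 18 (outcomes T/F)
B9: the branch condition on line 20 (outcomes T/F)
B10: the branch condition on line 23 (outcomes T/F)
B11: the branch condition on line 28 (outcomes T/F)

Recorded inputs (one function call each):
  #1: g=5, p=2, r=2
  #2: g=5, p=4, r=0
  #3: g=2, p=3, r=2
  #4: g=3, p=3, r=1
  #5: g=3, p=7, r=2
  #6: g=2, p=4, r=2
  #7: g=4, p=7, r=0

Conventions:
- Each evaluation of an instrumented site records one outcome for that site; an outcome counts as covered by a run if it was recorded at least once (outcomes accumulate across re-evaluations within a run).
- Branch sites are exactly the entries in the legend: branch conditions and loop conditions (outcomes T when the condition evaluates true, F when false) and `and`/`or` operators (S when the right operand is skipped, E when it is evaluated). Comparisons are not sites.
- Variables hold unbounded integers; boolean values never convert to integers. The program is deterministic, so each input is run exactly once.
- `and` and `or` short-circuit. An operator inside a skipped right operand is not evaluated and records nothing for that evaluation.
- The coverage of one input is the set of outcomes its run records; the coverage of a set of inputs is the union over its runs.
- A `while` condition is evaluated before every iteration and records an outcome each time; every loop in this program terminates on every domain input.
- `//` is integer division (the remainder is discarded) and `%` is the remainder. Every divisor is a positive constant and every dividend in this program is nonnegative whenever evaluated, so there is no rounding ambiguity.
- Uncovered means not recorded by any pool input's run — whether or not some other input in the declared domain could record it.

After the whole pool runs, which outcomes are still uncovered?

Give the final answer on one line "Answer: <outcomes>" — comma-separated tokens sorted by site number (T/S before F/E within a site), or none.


test 1 (g=5, p=2, r=2) fires B1->T, B1->F, B2->F, B3->F, B5->S, B4->T, B6->F, B7->F, B8->T, B9->F, B10->T, B11->F; hits B1=T, B1=F, B2=F, B3=F, B4=T, B5=S, B6=F, B7=F, B8=T, B9=F, B10=T, B11=F
test 2 (g=5, p=4, r=0) fires B1->T, B1->F, B2->T, B6->T, B7->F, B8->T, B9->T, B10->T, B11->F; hits B1=T, B1=F, B2=T, B6=T, B7=F, B8=T, B9=T, B10=T, B11=F
test 3 (g=2, p=3, r=2) fires B1->F, B2->F, B3->T, B6->F, B7->F, B8->T, B9->F, B10->T, B11->T; hits B1=F, B2=F, B3=T, B6=F, B7=F, B8=T, B9=F, B10=T, B11=T
test 4 (g=3, p=3, r=1) fires B1->F, B2->F, B3->F, B5->E, B4->F, B6->F, B7->F, B8->T, B9->T, B10->T, B11->T; hits B1=F, B2=F, B3=F, B4=F, B5=E, B6=F, B7=F, B8=T, B9=T, B10=T, B11=T
test 5 (g=3, p=7, r=2) fires B1->F, B2->F, B3->F, B5->S, B4->T, B6->F, B7->F, B8->T, B9->F, B10->F, B11->F; hits B1=F, B2=F, B3=F, B4=T, B5=S, B6=F, B7=F, B8=T, B9=F, B10=F, B11=F
test 6 (g=2, p=4, r=2) fires B1->F, B2->F, B3->T, B6->F, B7->F, B8->T, B9->F, B10->T, B11->F; hits B1=F, B2=F, B3=T, B6=F, B7=F, B8=T, B9=F, B10=T, B11=F
test 7 (g=4, p=7, r=0) fires B1->T, B1->F, B2->T, B6->T, B7->F, B8->T, B9->T, B10->F, B11->F; hits B1=T, B1=F, B2=T, B6=T, B7=F, B8=T, B9=T, B10=F, B11=F
union over the pool: B1=T, B1=F, B2=T, B2=F, B3=T, B3=F, B4=T, B4=F, B5=S, B5=E, B6=T, B6=F, B7=F, B8=T, B9=T, B9=F, B10=T, B10=F, B11=T, B11=F
uncovered (2 of 22): B7=T, B8=F
Answer: B7=T, B8=F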